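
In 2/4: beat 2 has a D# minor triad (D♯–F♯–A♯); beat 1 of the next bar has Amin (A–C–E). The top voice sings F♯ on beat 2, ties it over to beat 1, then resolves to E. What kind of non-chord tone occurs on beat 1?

The harmony at that moment is A minor triad (A, C, E); F♯ is not a chord tone.
It is held over (the same pitch as the preceding F♯) and left by step down to E.
Held over from the previous chord and resolving down by step — a suspension.

Suspension.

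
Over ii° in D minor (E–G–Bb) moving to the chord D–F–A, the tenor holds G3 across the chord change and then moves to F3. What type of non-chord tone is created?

G3 is a suspension.

The harmony at that moment is D minor triad (D, F, A); G3 is not a chord tone.
It is held over (the same pitch as the preceding G3) and left by step down to F3.
Held over from the previous chord and resolving down by step — a suspension.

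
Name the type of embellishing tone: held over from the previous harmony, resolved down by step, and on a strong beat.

Suspension.

Approach: by preparation — the pitch is first a chord tone, then held (tied or repeated) while the harmony changes under it. Departure: down by step. Metric position: strong.
A prepared dissonance that resolves downward by step — a suspension. (The same figure resolving upward would be a retardation.)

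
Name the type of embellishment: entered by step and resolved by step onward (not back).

Approach: by step. Departure: by step, continuing in the same direction.
Stepwise on both sides with no change of direction means the note fills in the space between two different chord tones — a passing tone. (Had it turned back to its starting note it would be a neighbor tone instead.)

Passing tone.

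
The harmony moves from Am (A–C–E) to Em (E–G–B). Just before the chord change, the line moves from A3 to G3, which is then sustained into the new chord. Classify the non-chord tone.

The harmony at that moment is A minor triad (A, C, E); G3 is not a chord tone.
It is approached by step down from A3 and then sustained as the same pitch into the next harmony.
Arriving early and becoming a chord tone when the harmony changes — an anticipation.

G3 is an anticipation.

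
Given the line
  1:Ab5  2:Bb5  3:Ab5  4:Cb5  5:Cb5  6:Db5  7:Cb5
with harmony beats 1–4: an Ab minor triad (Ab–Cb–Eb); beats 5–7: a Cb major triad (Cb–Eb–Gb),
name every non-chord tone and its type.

Bb5 (beat 2) — neighbor tone; Db5 (beat 6) — neighbor tone.

The harmony at that moment is Ab minor triad (Ab, Cb, Eb); Bb5 is not a chord tone.
It is approached by step up from Ab5 and left by step down to Ab5.
Step away and step back to the same note — a neighbor tone (upper neighbor).
The harmony at that moment is Cb major triad (Cb, Eb, Gb); Db5 is not a chord tone.
It is approached by step up from Cb5 and left by step down to Cb5.
Step away and step back to the same note — a neighbor tone (upper neighbor).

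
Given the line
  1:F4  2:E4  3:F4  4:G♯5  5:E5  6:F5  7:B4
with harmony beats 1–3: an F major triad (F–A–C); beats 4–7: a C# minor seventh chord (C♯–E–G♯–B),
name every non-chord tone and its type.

E4 (beat 2) — neighbor tone; F5 (beat 6) — escape tone.

The harmony at that moment is F major triad (F, A, C); E4 is not a chord tone.
It is approached by step down from F4 and left by step up to F4.
Step away and step back to the same note — a neighbor tone (lower neighbor).
The harmony at that moment is C♯ minor seventh chord (C♯, E, G♯, B); F5 is not a chord tone.
It is approached by step up from E5 and left by leap down to B4.
Step in, leap out — an escape tone.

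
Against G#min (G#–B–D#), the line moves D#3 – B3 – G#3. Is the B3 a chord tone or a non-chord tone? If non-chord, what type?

Chord tone (the third of G# minor triad).

G# minor triad contains G#, B, D#; B is the third, so it is a chord tone.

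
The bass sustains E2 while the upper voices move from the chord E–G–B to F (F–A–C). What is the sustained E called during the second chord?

Pedal tone (pedal point).

The harmony at that moment is F major triad (F, A, C); E2 is not a chord tone.
It is held over (the same pitch as the preceding E2) and then sustained as the same pitch into the next harmony.
Sustained through a change of harmony — a pedal tone.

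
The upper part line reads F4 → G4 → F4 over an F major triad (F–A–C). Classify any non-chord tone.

The harmony at that moment is F major triad (F, A, C); G4 is not a chord tone.
It is approached by step up from F4 and left by step down to F4.
Step away and step back to the same note — a neighbor tone (upper neighbor).

G4 is a neighbor tone.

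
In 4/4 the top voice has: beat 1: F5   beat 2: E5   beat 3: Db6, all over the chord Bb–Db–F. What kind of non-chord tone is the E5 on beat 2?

Escape tone.

The harmony at that moment is Bb minor triad (Bb, Db, F); E5 is not a chord tone.
It is approached by step down from F5 and left by leap up to Db6.
Step in, leap out, on a weak beat — an escape tone.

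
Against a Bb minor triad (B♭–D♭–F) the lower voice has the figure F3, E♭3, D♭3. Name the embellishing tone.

E♭3 is a passing tone.

The harmony at that moment is B♭ minor triad (B♭, D♭, F); E♭3 is not a chord tone.
It is approached by step down from F3 and left by step down to D♭3.
Step in, step out in the same direction — a passing tone.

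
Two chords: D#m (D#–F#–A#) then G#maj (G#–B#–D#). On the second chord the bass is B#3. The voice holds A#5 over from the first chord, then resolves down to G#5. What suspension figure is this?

7–6 suspension.

At the second chord the bass is B#3. The suspended A#5 lies a seventh above the bass; after resolving down by step to G#5, the interval above the bass becomes a sixth.
Suspension figures are named by those two intervals: 7–6.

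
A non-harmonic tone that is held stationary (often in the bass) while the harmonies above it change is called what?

Approach: none. Departure: none — a single pitch is sustained while the chords change around it, passing through harmonies that do not contain it.
No melodic motion at all; the dissonance is created entirely by the moving harmonies against the stationary note — a pedal tone (pedal point).

Pedal tone.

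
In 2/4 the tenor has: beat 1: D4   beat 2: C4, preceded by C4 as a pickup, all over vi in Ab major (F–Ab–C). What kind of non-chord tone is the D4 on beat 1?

Upper neighbor tone.

The harmony at that moment is F minor triad (F, Ab, C); D4 is not a chord tone.
It is approached by step up from C4 and left by step down to C4.
Step away and step back to the same note — a neighbor tone (upper neighbor).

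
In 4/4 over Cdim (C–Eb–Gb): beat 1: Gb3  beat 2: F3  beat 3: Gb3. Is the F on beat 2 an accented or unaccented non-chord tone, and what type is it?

Unaccented neighbor tone.

The harmony at that moment is C diminished triad (C, Eb, Gb); F3 is not a chord tone.
It is approached by step down from Gb3 and left by step up to Gb3.
Step away and step back to the same note — a neighbor tone (lower neighbor).
It falls on a weak beat, so it is unaccented.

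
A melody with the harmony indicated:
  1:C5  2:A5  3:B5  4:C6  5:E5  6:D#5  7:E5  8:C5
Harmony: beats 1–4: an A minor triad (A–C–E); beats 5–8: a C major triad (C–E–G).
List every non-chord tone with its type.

B5 (beat 3) — passing tone; D#5 (beat 6) — neighbor tone.

The harmony at that moment is A minor triad (A, C, E); B5 is not a chord tone.
It is approached by step up from A5 and left by step up to C6.
Step in, step out in the same direction — a passing tone.
The harmony at that moment is C major triad (C, E, G); D#5 is not a chord tone.
It is approached by step down from E5 and left by step up to E5.
Step away and step back to the same note — a neighbor tone (lower neighbor).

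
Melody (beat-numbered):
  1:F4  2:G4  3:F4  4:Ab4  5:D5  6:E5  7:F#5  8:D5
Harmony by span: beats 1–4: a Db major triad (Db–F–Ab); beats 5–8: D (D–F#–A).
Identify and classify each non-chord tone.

The harmony at that moment is Db major triad (Db, F, Ab); G4 is not a chord tone.
It is approached by step up from F4 and left by step down to F4.
Step away and step back to the same note — a neighbor tone (upper neighbor).
The harmony at that moment is D major triad (D, F#, A); E5 is not a chord tone.
It is approached by step up from D5 and left by step up to F#5.
Step in, step out in the same direction — a passing tone.

G4 (beat 2) — neighbor tone; E5 (beat 6) — passing tone.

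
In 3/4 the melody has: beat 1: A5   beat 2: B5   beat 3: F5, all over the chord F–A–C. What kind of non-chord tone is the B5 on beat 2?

Escape tone.

The harmony at that moment is F major triad (F, A, C); B5 is not a chord tone.
It is approached by step up from A5 and left by leap down to F5.
Step in, leap out, on a weak beat — an escape tone.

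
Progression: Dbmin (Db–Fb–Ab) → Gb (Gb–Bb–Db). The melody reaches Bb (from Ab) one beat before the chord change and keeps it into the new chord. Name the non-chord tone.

The harmony at that moment is Db minor triad (Db, Fb, Ab); Bb is not a chord tone.
It is approached by step up from Ab and then sustained as the same pitch into the next harmony.
Arriving early and becoming a chord tone when the harmony changes — an anticipation.

Bb is an anticipation.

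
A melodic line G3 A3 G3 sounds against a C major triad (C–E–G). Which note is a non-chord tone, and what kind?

A3 is a neighbor tone.

The harmony at that moment is C major triad (C, E, G); A3 is not a chord tone.
It is approached by step up from G3 and left by step down to G3.
Step away and step back to the same note — a neighbor tone (upper neighbor).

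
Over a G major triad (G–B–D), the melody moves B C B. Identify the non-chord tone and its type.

C is a neighbor tone.

The harmony at that moment is G major triad (G, B, D); C is not a chord tone.
It is approached by step up from B and left by step down to B.
Step away and step back to the same note — a neighbor tone (upper neighbor).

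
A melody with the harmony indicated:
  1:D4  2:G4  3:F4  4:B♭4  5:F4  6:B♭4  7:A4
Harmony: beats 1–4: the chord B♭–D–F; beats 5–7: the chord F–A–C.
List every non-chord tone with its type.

G4 (beat 2) — appoggiatura; B♭4 (beat 6) — appoggiatura.

The harmony at that moment is B♭ major triad (B♭, D, F); G4 is not a chord tone.
It is approached by leap up from D4 and left by step down to F4.
Leap in, step out — an appoggiatura.
The harmony at that moment is F major triad (F, A, C); B♭4 is not a chord tone.
It is approached by leap up from F4 and left by step down to A4.
Leap in, step out — an appoggiatura.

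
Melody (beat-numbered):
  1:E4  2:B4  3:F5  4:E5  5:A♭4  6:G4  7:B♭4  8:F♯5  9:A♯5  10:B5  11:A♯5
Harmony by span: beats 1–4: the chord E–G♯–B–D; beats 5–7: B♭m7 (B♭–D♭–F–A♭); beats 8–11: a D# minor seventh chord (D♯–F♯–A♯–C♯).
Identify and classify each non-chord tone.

The harmony at that moment is E dominant seventh chord (E, G♯, B, D); F5 is not a chord tone.
It is approached by leap up from B4 and left by step down to E5.
Leap in, step out — an appoggiatura.
The harmony at that moment is B♭ minor seventh chord (B♭, D♭, F, A♭); G4 is not a chord tone.
It is approached by step down from A♭4 and left by leap up to B♭4.
Step in, leap out — an escape tone.
The harmony at that moment is D♯ minor seventh chord (D♯, F♯, A♯, C♯); B5 is not a chord tone.
It is approached by step up from A♯5 and left by step down to A♯5.
Step away and step back to the same note — a neighbor tone (upper neighbor).

F5 (beat 3) — appoggiatura; G4 (beat 6) — escape tone; B5 (beat 10) — neighbor tone.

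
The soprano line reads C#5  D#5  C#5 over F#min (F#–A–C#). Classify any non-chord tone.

The harmony at that moment is F# minor triad (F#, A, C#); D#5 is not a chord tone.
It is approached by step up from C#5 and left by step down to C#5.
Step away and step back to the same note — a neighbor tone (upper neighbor).

D#5 is a neighbor tone.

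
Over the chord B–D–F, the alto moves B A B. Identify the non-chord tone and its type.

The harmony at that moment is B diminished triad (B, D, F); A is not a chord tone.
It is approached by step down from B and left by step up to B.
Step away and step back to the same note — a neighbor tone (lower neighbor).

A is a neighbor tone.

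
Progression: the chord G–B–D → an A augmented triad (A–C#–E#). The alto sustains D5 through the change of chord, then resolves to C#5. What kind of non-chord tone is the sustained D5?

D5 is a suspension.

The harmony at that moment is A augmented triad (A, C#, E#); D5 is not a chord tone.
It is held over (the same pitch as the preceding D5) and left by step down to C#5.
Held over from the previous chord and resolving down by step — a suspension.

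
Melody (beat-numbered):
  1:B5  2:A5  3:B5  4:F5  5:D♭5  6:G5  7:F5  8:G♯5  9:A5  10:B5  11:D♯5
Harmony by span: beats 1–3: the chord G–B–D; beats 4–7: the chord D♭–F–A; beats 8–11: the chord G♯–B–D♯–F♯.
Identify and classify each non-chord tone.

The harmony at that moment is G major triad (G, B, D); A5 is not a chord tone.
It is approached by step down from B5 and left by step up to B5.
Step away and step back to the same note — a neighbor tone (lower neighbor).
The harmony at that moment is D♭ augmented triad (D♭, F, A); G5 is not a chord tone.
It is approached by leap up from D♭5 and left by step down to F5.
Leap in, step out — an appoggiatura.
The harmony at that moment is G♯ minor seventh chord (G♯, B, D♯, F♯); A5 is not a chord tone.
It is approached by step up from G♯5 and left by step up to B5.
Step in, step out in the same direction — a passing tone.

A5 (beat 2) — neighbor tone; G5 (beat 6) — appoggiatura; A5 (beat 9) — passing tone.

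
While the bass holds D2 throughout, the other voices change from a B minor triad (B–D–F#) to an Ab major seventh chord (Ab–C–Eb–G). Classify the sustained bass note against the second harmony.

Pedal tone (pedal point).

The harmony at that moment is Ab major seventh chord (Ab, C, Eb, G); D2 is not a chord tone.
It is held over (the same pitch as the preceding D2) and then sustained as the same pitch into the next harmony.
Sustained through a change of harmony — a pedal tone.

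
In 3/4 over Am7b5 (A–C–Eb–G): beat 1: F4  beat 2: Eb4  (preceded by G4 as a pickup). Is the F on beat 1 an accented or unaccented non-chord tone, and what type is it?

The harmony at that moment is A half-diminished seventh chord (A, C, Eb, G); F4 is not a chord tone.
It is approached by step down from G4 and left by step down to Eb4.
Step in, step out in the same direction — a passing tone.
It falls on the downbeat, so it is accented.

Accented passing tone.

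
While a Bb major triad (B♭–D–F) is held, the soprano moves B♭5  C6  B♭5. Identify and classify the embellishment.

C6 is a neighbor tone.

The harmony at that moment is B♭ major triad (B♭, D, F); C6 is not a chord tone.
It is approached by step up from B♭5 and left by step down to B♭5.
Step away and step back to the same note — a neighbor tone (upper neighbor).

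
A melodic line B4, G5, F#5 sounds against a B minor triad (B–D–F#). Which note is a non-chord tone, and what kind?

G5 is an appoggiatura.

The harmony at that moment is B minor triad (B, D, F#); G5 is not a chord tone.
It is approached by leap up from B4 and left by step down to F#5.
Leap in, step out — an appoggiatura.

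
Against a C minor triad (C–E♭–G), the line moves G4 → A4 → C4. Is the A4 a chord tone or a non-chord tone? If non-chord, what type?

The harmony at that moment is C minor triad (C, E♭, G); A4 is not a chord tone.
It is approached by step up from G4 and left by leap down to C4.
Step in, leap out — an escape tone.

Non-chord tone — an escape tone.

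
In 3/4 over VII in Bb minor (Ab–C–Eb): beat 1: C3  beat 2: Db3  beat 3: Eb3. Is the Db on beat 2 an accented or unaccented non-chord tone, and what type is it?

The harmony at that moment is Ab major triad (Ab, C, Eb); Db3 is not a chord tone.
It is approached by step up from C3 and left by step up to Eb3.
Step in, step out in the same direction — a passing tone.
It falls on a weak beat, so it is unaccented.

Unaccented passing tone.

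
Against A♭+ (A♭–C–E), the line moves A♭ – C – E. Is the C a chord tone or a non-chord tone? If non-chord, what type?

Ab augmented triad contains A♭, C, E; C is the third, so it is a chord tone.

Chord tone (the third of Ab augmented triad).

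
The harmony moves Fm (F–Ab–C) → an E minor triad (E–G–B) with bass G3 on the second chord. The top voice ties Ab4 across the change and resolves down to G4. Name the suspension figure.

At the second chord the bass is G3. The suspended Ab4 lies a ninth above the bass; after resolving down by step to G4, the interval above the bass becomes an octave.
Suspension figures are named by those two intervals: 9–8.

9–8 suspension.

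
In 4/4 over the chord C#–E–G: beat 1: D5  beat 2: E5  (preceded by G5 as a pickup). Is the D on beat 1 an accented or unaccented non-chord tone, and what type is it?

Accented appoggiatura.

The harmony at that moment is C# diminished triad (C#, E, G); D5 is not a chord tone.
It is approached by leap down from G5 and left by step up to E5.
Leap in, step out — an appoggiatura.
It falls on the downbeat, so it is accented.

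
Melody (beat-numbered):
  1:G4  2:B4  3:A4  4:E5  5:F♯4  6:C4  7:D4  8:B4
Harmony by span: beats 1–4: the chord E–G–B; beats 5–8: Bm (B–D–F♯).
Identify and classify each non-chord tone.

The harmony at that moment is E minor triad (E, G, B); A4 is not a chord tone.
It is approached by step down from B4 and left by leap up to E5.
Step in, leap out — an escape tone.
The harmony at that moment is B minor triad (B, D, F♯); C4 is not a chord tone.
It is approached by leap down from F♯4 and left by step up to D4.
Leap in, step out — an appoggiatura.

A4 (beat 3) — escape tone; C4 (beat 6) — appoggiatura.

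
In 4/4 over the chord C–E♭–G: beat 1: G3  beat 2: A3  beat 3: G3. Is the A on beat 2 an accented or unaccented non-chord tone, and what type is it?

Unaccented neighbor tone.

The harmony at that moment is C minor triad (C, E♭, G); A3 is not a chord tone.
It is approached by step up from G3 and left by step down to G3.
Step away and step back to the same note — a neighbor tone (upper neighbor).
It falls on a weak beat, so it is unaccented.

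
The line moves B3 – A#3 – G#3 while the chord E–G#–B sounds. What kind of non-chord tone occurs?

A#3 is a passing tone.

The harmony at that moment is E major triad (E, G#, B); A#3 is not a chord tone.
It is approached by step down from B3 and left by step down to G#3.
Step in, step out in the same direction — a passing tone.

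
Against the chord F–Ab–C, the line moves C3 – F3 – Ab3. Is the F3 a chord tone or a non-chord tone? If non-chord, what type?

F minor triad contains F, Ab, C; F is the root, so it is a chord tone.

Chord tone (the root of F minor triad).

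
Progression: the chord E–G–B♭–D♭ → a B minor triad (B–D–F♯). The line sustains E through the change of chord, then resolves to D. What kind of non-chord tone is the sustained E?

E is a suspension.

The harmony at that moment is B minor triad (B, D, F♯); E is not a chord tone.
It is held over (the same pitch as the preceding E) and left by step down to D.
Held over from the previous chord and resolving down by step — a suspension.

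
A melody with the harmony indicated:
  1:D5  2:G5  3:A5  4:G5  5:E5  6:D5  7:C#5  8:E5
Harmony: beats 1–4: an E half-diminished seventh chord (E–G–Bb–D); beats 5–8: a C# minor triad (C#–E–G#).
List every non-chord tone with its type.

The harmony at that moment is E half-diminished seventh chord (E, G, Bb, D); A5 is not a chord tone.
It is approached by step up from G5 and left by step down to G5.
Step away and step back to the same note — a neighbor tone (upper neighbor).
The harmony at that moment is C# minor triad (C#, E, G#); D5 is not a chord tone.
It is approached by step down from E5 and left by step down to C#5.
Step in, step out in the same direction — a passing tone.

A5 (beat 3) — neighbor tone; D5 (beat 6) — passing tone.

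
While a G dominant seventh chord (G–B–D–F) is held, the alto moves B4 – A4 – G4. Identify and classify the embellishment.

A4 is a passing tone.

The harmony at that moment is G dominant seventh chord (G, B, D, F); A4 is not a chord tone.
It is approached by step down from B4 and left by step down to G4.
Step in, step out in the same direction — a passing tone.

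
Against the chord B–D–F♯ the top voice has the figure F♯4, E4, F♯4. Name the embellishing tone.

The harmony at that moment is B minor triad (B, D, F♯); E4 is not a chord tone.
It is approached by step down from F♯4 and left by step up to F♯4.
Step away and step back to the same note — a neighbor tone (lower neighbor).

E4 is a neighbor tone.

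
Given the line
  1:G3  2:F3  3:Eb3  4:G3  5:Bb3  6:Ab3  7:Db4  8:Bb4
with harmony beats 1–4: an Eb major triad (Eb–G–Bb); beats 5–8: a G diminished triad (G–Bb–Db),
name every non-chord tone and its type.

The harmony at that moment is Eb major triad (Eb, G, Bb); F3 is not a chord tone.
It is approached by step down from G3 and left by step down to Eb3.
Step in, step out in the same direction — a passing tone.
The harmony at that moment is G diminished triad (G, Bb, Db); Ab3 is not a chord tone.
It is approached by step down from Bb3 and left by leap up to Db4.
Step in, leap out — an escape tone.

F3 (beat 2) — passing tone; Ab3 (beat 6) — escape tone.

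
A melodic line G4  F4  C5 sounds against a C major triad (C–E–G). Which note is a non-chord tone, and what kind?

The harmony at that moment is C major triad (C, E, G); F4 is not a chord tone.
It is approached by step down from G4 and left by leap up to C5.
Step in, leap out — an escape tone.

F4 is an escape tone.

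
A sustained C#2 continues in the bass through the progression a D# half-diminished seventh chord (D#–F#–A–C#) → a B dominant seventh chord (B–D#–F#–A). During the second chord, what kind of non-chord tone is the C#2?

The harmony at that moment is B dominant seventh chord (B, D#, F#, A); C#2 is not a chord tone.
It is held over (the same pitch as the preceding C#2) and then sustained as the same pitch into the next harmony.
Sustained through a change of harmony — a pedal tone.

Pedal tone (pedal point).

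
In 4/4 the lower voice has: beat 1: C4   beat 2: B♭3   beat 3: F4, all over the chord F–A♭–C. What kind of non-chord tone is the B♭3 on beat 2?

Escape tone.

The harmony at that moment is F minor triad (F, A♭, C); B♭3 is not a chord tone.
It is approached by step down from C4 and left by leap up to F4.
Step in, leap out, on a weak beat — an escape tone.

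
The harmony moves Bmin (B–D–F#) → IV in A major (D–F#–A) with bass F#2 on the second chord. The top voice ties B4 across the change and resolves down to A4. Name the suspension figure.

At the second chord the bass is F#2. The suspended B4 lies a fourth above the bass; after resolving down by step to A4, the interval above the bass becomes a third.
Suspension figures are named by those two intervals: 4–3.

4–3 suspension.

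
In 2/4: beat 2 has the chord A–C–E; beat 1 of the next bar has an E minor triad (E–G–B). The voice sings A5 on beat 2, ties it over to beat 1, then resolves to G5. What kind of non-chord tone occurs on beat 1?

Suspension.

The harmony at that moment is E minor triad (E, G, B); A5 is not a chord tone.
It is held over (the same pitch as the preceding A5) and left by step down to G5.
Held over from the previous chord and resolving down by step — a suspension.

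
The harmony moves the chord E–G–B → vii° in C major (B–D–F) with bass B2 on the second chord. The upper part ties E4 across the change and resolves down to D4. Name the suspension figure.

At the second chord the bass is B2. The suspended E4 lies a fourth above the bass; after resolving down by step to D4, the interval above the bass becomes a third.
Suspension figures are named by those two intervals: 4–3.

4–3 suspension.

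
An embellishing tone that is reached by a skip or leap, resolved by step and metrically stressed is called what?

Appoggiatura.

Approach: by leap. Departure: by step. Metric position: strong.
Leap in, step out, in a metrically strong position — an appoggiatura. (It is the mirror image of the escape tone, which steps in and leaps out from a weak position.)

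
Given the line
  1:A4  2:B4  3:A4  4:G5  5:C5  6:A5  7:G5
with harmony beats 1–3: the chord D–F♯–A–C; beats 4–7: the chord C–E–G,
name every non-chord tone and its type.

B4 (beat 2) — neighbor tone; A5 (beat 6) — appoggiatura.

The harmony at that moment is D dominant seventh chord (D, F♯, A, C); B4 is not a chord tone.
It is approached by step up from A4 and left by step down to A4.
Step away and step back to the same note — a neighbor tone (upper neighbor).
The harmony at that moment is C major triad (C, E, G); A5 is not a chord tone.
It is approached by leap up from C5 and left by step down to G5.
Leap in, step out — an appoggiatura.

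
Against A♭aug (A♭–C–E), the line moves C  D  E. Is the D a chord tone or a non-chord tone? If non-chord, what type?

Non-chord tone — a passing tone.

The harmony at that moment is A♭ augmented triad (A♭, C, E); D is not a chord tone.
It is approached by step up from C and left by step up to E.
Step in, step out in the same direction — a passing tone.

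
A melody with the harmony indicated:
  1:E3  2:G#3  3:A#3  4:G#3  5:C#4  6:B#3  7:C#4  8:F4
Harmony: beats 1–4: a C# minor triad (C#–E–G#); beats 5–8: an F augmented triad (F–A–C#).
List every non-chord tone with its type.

A#3 (beat 3) — neighbor tone; B#3 (beat 6) — neighbor tone.

The harmony at that moment is C# minor triad (C#, E, G#); A#3 is not a chord tone.
It is approached by step up from G#3 and left by step down to G#3.
Step away and step back to the same note — a neighbor tone (upper neighbor).
The harmony at that moment is F augmented triad (F, A, C#); B#3 is not a chord tone.
It is approached by step down from C#4 and left by step up to C#4.
Step away and step back to the same note — a neighbor tone (lower neighbor).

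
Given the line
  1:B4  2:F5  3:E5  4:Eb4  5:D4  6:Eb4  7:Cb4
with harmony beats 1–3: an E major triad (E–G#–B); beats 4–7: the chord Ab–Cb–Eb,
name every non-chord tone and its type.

The harmony at that moment is E major triad (E, G#, B); F5 is not a chord tone.
It is approached by leap up from B4 and left by step down to E5.
Leap in, step out — an appoggiatura.
The harmony at that moment is Ab minor triad (Ab, Cb, Eb); D4 is not a chord tone.
It is approached by step down from Eb4 and left by step up to Eb4.
Step away and step back to the same note — a neighbor tone (lower neighbor).

F5 (beat 2) — appoggiatura; D4 (beat 5) — neighbor tone.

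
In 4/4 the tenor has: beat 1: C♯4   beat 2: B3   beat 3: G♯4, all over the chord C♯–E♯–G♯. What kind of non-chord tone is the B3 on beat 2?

The harmony at that moment is C♯ major triad (C♯, E♯, G♯); B3 is not a chord tone.
It is approached by step down from C♯4 and left by leap up to G♯4.
Step in, leap out, on a weak beat — an escape tone.

Escape tone.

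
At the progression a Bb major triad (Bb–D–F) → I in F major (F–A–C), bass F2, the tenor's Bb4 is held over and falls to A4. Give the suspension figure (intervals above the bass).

4–3 suspension.

At the second chord the bass is F2. The suspended Bb4 lies a fourth above the bass; after resolving down by step to A4, the interval above the bass becomes a third.
Suspension figures are named by those two intervals: 4–3.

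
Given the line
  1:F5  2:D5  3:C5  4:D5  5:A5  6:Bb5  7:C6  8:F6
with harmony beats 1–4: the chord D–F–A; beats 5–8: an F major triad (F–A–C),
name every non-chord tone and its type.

C5 (beat 3) — neighbor tone; Bb5 (beat 6) — passing tone.

The harmony at that moment is D minor triad (D, F, A); C5 is not a chord tone.
It is approached by step down from D5 and left by step up to D5.
Step away and step back to the same note — a neighbor tone (lower neighbor).
The harmony at that moment is F major triad (F, A, C); Bb5 is not a chord tone.
It is approached by step up from A5 and left by step up to C6.
Step in, step out in the same direction — a passing tone.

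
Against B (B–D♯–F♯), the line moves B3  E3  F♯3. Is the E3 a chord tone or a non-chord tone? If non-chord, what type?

Non-chord tone — an appoggiatura.

The harmony at that moment is B major triad (B, D♯, F♯); E3 is not a chord tone.
It is approached by leap down from B3 and left by step up to F♯3.
Leap in, step out — an appoggiatura.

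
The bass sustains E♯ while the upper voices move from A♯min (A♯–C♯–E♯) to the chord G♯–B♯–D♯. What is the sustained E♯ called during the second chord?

Pedal tone (pedal point).

The harmony at that moment is G♯ major triad (G♯, B♯, D♯); E♯ is not a chord tone.
It is held over (the same pitch as the preceding E♯) and then sustained as the same pitch into the next harmony.
Sustained through a change of harmony — a pedal tone.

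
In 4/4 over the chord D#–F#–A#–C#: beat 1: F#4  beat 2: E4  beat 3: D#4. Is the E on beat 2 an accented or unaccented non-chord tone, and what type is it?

The harmony at that moment is D# minor seventh chord (D#, F#, A#, C#); E4 is not a chord tone.
It is approached by step down from F#4 and left by step down to D#4.
Step in, step out in the same direction — a passing tone.
It falls on a weak beat, so it is unaccented.

Unaccented passing tone.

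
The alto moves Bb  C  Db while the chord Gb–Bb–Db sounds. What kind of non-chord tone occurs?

The harmony at that moment is Gb major triad (Gb, Bb, Db); C is not a chord tone.
It is approached by step up from Bb and left by step up to Db.
Step in, step out in the same direction — a passing tone.

C is a passing tone.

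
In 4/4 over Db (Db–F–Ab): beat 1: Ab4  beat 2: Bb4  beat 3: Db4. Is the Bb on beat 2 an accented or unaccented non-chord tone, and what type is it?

The harmony at that moment is Db major triad (Db, F, Ab); Bb4 is not a chord tone.
It is approached by step up from Ab4 and left by leap down to Db4.
Step in, leap out — an escape tone.
It falls on a weak beat, so it is unaccented.

Unaccented escape tone.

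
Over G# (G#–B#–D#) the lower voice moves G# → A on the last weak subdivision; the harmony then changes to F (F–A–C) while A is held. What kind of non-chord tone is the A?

A is an anticipation.

The harmony at that moment is G# major triad (G#, B#, D#); A is not a chord tone.
It is approached by step up from G# and then sustained as the same pitch into the next harmony.
Arriving early and becoming a chord tone when the harmony changes — an anticipation.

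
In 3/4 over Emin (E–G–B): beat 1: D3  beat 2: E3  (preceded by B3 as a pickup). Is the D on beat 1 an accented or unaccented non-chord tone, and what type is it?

Accented appoggiatura.

The harmony at that moment is E minor triad (E, G, B); D3 is not a chord tone.
It is approached by leap down from B3 and left by step up to E3.
Leap in, step out — an appoggiatura.
It falls on the downbeat, so it is accented.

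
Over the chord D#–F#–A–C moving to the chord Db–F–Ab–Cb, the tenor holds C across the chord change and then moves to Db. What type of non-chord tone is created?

The harmony at that moment is Db dominant seventh chord (Db, F, Ab, Cb); C is not a chord tone.
It is held over (the same pitch as the preceding C) and left by step up to Db.
Held over from the previous chord and resolving up by step — a retardation.

C is a retardation.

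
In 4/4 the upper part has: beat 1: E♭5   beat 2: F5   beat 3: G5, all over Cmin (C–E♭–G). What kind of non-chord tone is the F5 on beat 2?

The harmony at that moment is C minor triad (C, E♭, G); F5 is not a chord tone.
It is approached by step up from E♭5 and left by step up to G5.
Step in, step out in the same direction — a passing tone.

Passing tone.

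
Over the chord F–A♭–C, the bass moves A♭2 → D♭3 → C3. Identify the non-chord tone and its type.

The harmony at that moment is F minor triad (F, A♭, C); D♭3 is not a chord tone.
It is approached by leap up from A♭2 and left by step down to C3.
Leap in, step out — an appoggiatura.

D♭3 is an appoggiatura.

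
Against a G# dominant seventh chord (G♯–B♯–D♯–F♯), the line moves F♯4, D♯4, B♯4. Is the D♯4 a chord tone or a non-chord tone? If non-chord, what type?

Chord tone (the fifth of G# dominant seventh chord).

G# dominant seventh chord contains G♯, B♯, D♯, F♯; D♯ is the fifth, so it is a chord tone.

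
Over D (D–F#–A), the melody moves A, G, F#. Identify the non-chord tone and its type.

The harmony at that moment is D major triad (D, F#, A); G is not a chord tone.
It is approached by step down from A and left by step down to F#.
Step in, step out in the same direction — a passing tone.

G is a passing tone.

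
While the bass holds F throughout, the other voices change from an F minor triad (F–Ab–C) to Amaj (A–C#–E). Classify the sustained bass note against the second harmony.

Pedal tone (pedal point).

The harmony at that moment is A major triad (A, C#, E); F is not a chord tone.
It is held over (the same pitch as the preceding F) and then sustained as the same pitch into the next harmony.
Sustained through a change of harmony — a pedal tone.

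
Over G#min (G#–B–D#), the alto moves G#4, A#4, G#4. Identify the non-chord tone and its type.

A#4 is a neighbor tone.

The harmony at that moment is G# minor triad (G#, B, D#); A#4 is not a chord tone.
It is approached by step up from G#4 and left by step down to G#4.
Step away and step back to the same note — a neighbor tone (upper neighbor).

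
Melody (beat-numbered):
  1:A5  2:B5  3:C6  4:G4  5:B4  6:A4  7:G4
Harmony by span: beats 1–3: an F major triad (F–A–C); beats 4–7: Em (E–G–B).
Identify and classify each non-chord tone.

The harmony at that moment is F major triad (F, A, C); B5 is not a chord tone.
It is approached by step up from A5 and left by step up to C6.
Step in, step out in the same direction — a passing tone.
The harmony at that moment is E minor triad (E, G, B); A4 is not a chord tone.
It is approached by step down from B4 and left by step down to G4.
Step in, step out in the same direction — a passing tone.

B5 (beat 2) — passing tone; A4 (beat 6) — passing tone.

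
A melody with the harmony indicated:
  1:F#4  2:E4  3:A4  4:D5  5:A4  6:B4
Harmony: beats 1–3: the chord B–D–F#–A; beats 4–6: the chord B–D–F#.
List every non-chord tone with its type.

The harmony at that moment is B minor seventh chord (B, D, F#, A); E4 is not a chord tone.
It is approached by step down from F#4 and left by leap up to A4.
Step in, leap out — an escape tone.
The harmony at that moment is B minor triad (B, D, F#); A4 is not a chord tone.
It is approached by leap down from D5 and left by step up to B4.
Leap in, step out — an appoggiatura.

E4 (beat 2) — escape tone; A4 (beat 5) — appoggiatura.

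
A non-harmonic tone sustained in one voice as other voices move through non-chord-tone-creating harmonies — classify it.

Pedal tone.

Approach: none. Departure: none — a single pitch is sustained while the chords change around it, passing through harmonies that do not contain it.
No melodic motion at all; the dissonance is created entirely by the moving harmonies against the stationary note — a pedal tone (pedal point).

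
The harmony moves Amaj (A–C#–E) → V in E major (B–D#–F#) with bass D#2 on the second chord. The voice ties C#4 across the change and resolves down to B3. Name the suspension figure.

At the second chord the bass is D#2. The suspended C#4 lies a seventh above the bass; after resolving down by step to B3, the interval above the bass becomes a sixth.
Suspension figures are named by those two intervals: 7–6.

7–6 suspension.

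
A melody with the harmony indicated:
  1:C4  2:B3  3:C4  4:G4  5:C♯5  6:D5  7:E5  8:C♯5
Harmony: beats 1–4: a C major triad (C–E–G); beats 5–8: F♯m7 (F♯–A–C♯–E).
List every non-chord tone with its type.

B3 (beat 2) — neighbor tone; D5 (beat 6) — passing tone.

The harmony at that moment is C major triad (C, E, G); B3 is not a chord tone.
It is approached by step down from C4 and left by step up to C4.
Step away and step back to the same note — a neighbor tone (lower neighbor).
The harmony at that moment is F♯ minor seventh chord (F♯, A, C♯, E); D5 is not a chord tone.
It is approached by step up from C♯5 and left by step up to E5.
Step in, step out in the same direction — a passing tone.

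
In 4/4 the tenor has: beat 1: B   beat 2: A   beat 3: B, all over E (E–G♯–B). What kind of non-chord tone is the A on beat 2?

Lower neighbor tone.

The harmony at that moment is E major triad (E, G♯, B); A is not a chord tone.
It is approached by step down from B and left by step up to B.
Step away and step back to the same note — a neighbor tone (lower neighbor).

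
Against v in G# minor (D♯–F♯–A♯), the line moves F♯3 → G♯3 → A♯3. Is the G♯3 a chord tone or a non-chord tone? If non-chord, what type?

Non-chord tone — a passing tone.

The harmony at that moment is D♯ minor triad (D♯, F♯, A♯); G♯3 is not a chord tone.
It is approached by step up from F♯3 and left by step up to A♯3.
Step in, step out in the same direction — a passing tone.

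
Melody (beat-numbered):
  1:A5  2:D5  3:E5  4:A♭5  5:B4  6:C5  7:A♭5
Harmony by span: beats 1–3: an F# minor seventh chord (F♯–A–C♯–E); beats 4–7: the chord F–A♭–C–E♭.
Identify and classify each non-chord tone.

The harmony at that moment is F♯ minor seventh chord (F♯, A, C♯, E); D5 is not a chord tone.
It is approached by leap down from A5 and left by step up to E5.
Leap in, step out — an appoggiatura.
The harmony at that moment is F minor seventh chord (F, A♭, C, E♭); B4 is not a chord tone.
It is approached by leap down from A♭5 and left by step up to C5.
Leap in, step out — an appoggiatura.

D5 (beat 2) — appoggiatura; B4 (beat 5) — appoggiatura.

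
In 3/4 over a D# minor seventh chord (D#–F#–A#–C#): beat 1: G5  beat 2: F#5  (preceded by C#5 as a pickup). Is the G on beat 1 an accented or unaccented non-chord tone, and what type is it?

The harmony at that moment is D# minor seventh chord (D#, F#, A#, C#); G5 is not a chord tone.
It is approached by leap up from C#5 and left by step down to F#5.
Leap in, step out — an appoggiatura.
It falls on the downbeat, so it is accented.

Accented appoggiatura.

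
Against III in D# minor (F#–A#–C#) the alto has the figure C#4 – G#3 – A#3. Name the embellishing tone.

The harmony at that moment is F# major triad (F#, A#, C#); G#3 is not a chord tone.
It is approached by leap down from C#4 and left by step up to A#3.
Leap in, step out — an appoggiatura.

G#3 is an appoggiatura.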